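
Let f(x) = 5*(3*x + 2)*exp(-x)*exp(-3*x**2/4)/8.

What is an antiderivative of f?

An antiderivative is F(x) = -5*exp(-x)*exp(-3*x**2/4)/4.

f matches the chain-rule pattern g'(h)*h' with inner function h(x) = -3*x**2/4 - x; substituting u = h(x) collapses the integral.
Check: d/dx[-5*exp(-x)*exp(-3*x**2/4)/4] = (15*x + 10)*exp(-x)*exp(-3*x**2/4)/8, which equals f(x).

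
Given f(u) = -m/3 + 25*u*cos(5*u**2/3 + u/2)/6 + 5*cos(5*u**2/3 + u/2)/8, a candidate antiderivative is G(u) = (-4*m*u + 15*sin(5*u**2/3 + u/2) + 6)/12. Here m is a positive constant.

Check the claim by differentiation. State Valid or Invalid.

Valid: G'(u) = f(u).

d/du[G] = -m/3 + 25*u*cos(5*u**2/3 + u/2)/6 + 5*cos(5*u**2/3 + u/2)/8
This equals f(u) exactly, so the claim holds.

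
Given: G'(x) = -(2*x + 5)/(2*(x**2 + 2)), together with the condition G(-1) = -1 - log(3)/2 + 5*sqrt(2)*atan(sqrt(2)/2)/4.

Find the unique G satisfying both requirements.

Check a candidate G(x) by differentiating: d/dx[G] must match the given G'(x).
A general antiderivative is -log(x**2 + 2)/2 - 5*sqrt(2)*atan(sqrt(2)*x/2)/4 + C.
The condition gives C = -1 - log(3)/2 + 5*sqrt(2)*atan(sqrt(2)/2)/4 - (-log(3)/2 + 5*sqrt(2)*atan(sqrt(2)/2)/4) = -1.
So G(x) = -log(x**2 + 2)/2 - 5*sqrt(2)*atan(sqrt(2)*x/2)/4 - 1.
Check: d/dx[-log(x**2 + 2)/2 - 5*sqrt(2)*atan(sqrt(2)*x/2)/4 - 1] = (-2*x - 5)/(2*x**2 + 4), which equals G'(x).

G(x) = -log(x**2 + 2)/2 - 5*sqrt(2)*atan(sqrt(2)*x/2)/4 - 1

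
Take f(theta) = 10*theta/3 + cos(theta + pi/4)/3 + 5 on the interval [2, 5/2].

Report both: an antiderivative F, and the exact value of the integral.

Antiderivative: F(theta) = (5*theta**2 + 15*theta + sin(theta + pi/4) - 6)/3; value = -sin(pi/4 + 2)/3 + sin(pi/4 + 5/2)/3 + 25/4

The integrand splits into summands that can be handled one at a time.
F(theta) = (5*theta**2 + 15*theta + sin(theta + pi/4) - 6)/3 is an antiderivative of f.
Check: d/dtheta[(5*theta**2 + 15*theta + sin(theta + pi/4) - 6)/3] = 10*theta/3 + cos(theta + pi/4)/3 + 5 = f(theta).
F(5/2) = sin(pi/4 + 5/2)/3 + 251/12; F(2) = sin(pi/4 + 2)/3 + 44/3.
Integral = F(5/2) - F(2) = -sin(pi/4 + 2)/3 + sin(pi/4 + 5/2)/3 + 25/4.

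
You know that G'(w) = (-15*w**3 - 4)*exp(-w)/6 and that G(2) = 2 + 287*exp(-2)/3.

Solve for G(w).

Recognize the product-rule pattern: G'(w) = u'v + uv' with u = 5*w**3/2 + 15*w**2/2 + 15*w + 47/3, v = exp(-w), so integration by parts undoes it.
A general antiderivative is (15*w**3 + 45*w**2 + 90*w + 94)*exp(-w)/6 + C.
The condition gives C = 2 + 287*exp(-2)/3 - (287*exp(-2)/3) = 2.
So G(w) = (15*w**3 + 45*w**2 + 90*w + 94)*exp(-w)/6 + 2.
Check: d/dw[(15*w**3 + 45*w**2 + 90*w + 94)*exp(-w)/6 + 2] = (-15*w**3 - 4)*exp(-w)/6 = G'(w).

G(w) = (15*w**3 + 45*w**2 + 90*w + 94)*exp(-w)/6 + 2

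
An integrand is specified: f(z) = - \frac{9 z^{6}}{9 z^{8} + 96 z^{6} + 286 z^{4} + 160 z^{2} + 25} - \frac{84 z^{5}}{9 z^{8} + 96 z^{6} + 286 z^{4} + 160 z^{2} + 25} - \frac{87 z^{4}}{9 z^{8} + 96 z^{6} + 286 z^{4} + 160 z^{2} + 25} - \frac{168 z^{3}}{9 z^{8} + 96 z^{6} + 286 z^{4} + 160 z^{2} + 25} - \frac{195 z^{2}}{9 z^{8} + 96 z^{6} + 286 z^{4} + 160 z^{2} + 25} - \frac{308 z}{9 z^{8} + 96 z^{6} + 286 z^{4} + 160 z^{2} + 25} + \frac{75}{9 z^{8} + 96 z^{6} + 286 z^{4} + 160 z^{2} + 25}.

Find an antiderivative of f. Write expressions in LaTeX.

An antiderivative is F(z) = \frac{z + \frac{2}{3}}{z^{2} + \frac{1}{3}} + \frac{2}{\frac{z^{2}}{2} + \frac{5}{2}}.

Integrate term by term and add the pieces.
Check: d/dz[\frac{z + \frac{2}{3}}{z^{2} + \frac{1}{3}} + \frac{2}{\frac{z^{2}}{2} + \frac{5}{2}}] = \frac{- 9 z^{6} - 84 z^{5} - 87 z^{4} - 168 z^{3} - 195 z^{2} - 308 z + 75}{9 z^{8} + 96 z^{6} + 286 z^{4} + 160 z^{2} + 25}, which equals f(z).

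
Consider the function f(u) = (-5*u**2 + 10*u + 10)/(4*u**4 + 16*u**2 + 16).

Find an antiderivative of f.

Recognize the product-rule pattern: f = v'r + vr' with v = 1/(u**2 + 2), r = 5*u/4 - 5/4, so integration by parts undoes it.
Check: d/du[5*(u - 1)/(4*(u**2 + 2))] = (-5*u**2 + 10*u + 10)/(4*u**4 + 16*u**2 + 16) = f(u).

An antiderivative is F(u) = 5*(u - 1)/(4*(u**2 + 2)).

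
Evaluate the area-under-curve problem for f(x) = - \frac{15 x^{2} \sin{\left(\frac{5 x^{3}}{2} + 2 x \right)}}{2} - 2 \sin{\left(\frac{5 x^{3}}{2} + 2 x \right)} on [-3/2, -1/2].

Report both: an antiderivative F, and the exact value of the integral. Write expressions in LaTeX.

f matches the chain-rule pattern g'(h)*h' with inner function h(x) = \frac{5 x^{3}}{2} + 2 x; substituting u = h(x) collapses the integral.
F(x) = \cos{\left(\frac{5 x^{3}}{2} + 2 x \right)} is an antiderivative of f.
Check: d/dx[\cos{\left(\frac{5 x^{3}}{2} + 2 x \right)}] = - \frac{15 x^{2} \sin{\left(\frac{5 x^{3}}{2} + 2 x \right)}}{2} - 2 \sin{\left(\frac{5 x^{3}}{2} + 2 x \right)} = f(x).
F(-1/2) = \cos{\left(\frac{21}{16} \right)}; F(-3/2) = \cos{\left(\frac{183}{16} \right)}.
Integral = F(-1/2) - F(-3/2) = - \cos{\left(\frac{183}{16} \right)} + \cos{\left(\frac{21}{16} \right)}.

Antiderivative: F(x) = \cos{\left(\frac{5 x^{3}}{2} + 2 x \right)}; value = - \cos{\left(\frac{183}{16} \right)} + \cos{\left(\frac{21}{16} \right)}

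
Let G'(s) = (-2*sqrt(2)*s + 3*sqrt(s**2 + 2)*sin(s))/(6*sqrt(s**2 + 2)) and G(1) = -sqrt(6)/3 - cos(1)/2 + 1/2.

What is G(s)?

G(s) = -(2*sqrt(2)*sqrt(s**2 + 2) + 3*cos(s) - 3)/6

For G(s) to be correct, d/ds[G] must agree with the stated G'(s) identically.
A general antiderivative is -2*sqrt(s**2/2 + 1)/3 - cos(s)/2 + C.
The condition gives C = -sqrt(6)/3 - cos(1)/2 + 1/2 - (-sqrt(6)/3 - cos(1)/2) = 1/2.
So G(s) = -(2*sqrt(2)*sqrt(s**2 + 2) + 3*cos(s) - 3)/6.
Check: d/ds[-(2*sqrt(2)*sqrt(s**2 + 2) + 3*cos(s) - 3)/6] = (-2*sqrt(2)*s + 3*sqrt(s**2 + 2)*sin(s))/(6*sqrt(s**2 + 2)) = G'(s).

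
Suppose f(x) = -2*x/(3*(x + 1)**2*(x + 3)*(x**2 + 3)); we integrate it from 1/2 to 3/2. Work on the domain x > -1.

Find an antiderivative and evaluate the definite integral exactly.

Antiderivative: F(x) = -(12*x*log(x + 1) - 6*x*log(x + 3) - 3*x*log(x**2 + 3) + 2*sqrt(3)*x*atan(sqrt(3)*x/3) + 12*log(x + 1) - 6*log(x + 3) - 3*log(x**2 + 3) + 2*sqrt(3)*atan(sqrt(3)*x/3) + 12)/(144*(x + 1)); value = -log(5/2)/12 - log(7/2)/24 - log(13/4)/48 - sqrt(3)*atan(sqrt(3)/2)/72 + sqrt(3)*atan(sqrt(3)/6)/72 + 1/45 + log(3/2)/12 + log(21/4)/48 + log(9/2)/24

The denominator factors as 3*(x + 1)**2*(x + 3)*(x**2 + 3); partial fractions split f into directly integrable pieces: (x - 1)/(24*(x**2 + 3)) + 1/(24*(x + 3)) - 1/(12*(x + 1)) + 1/(12*(x + 1)**2).
F(x) = -(12*x*log(x + 1) - 6*x*log(x + 3) - 3*x*log(x**2 + 3) + 2*sqrt(3)*x*atan(sqrt(3)*x/3) + 12*log(x + 1) - 6*log(x + 3) - 3*log(x**2 + 3) + 2*sqrt(3)*atan(sqrt(3)*x/3) + 12)/(144*(x + 1)) is an antiderivative of f.
Check: d/dx[-(12*x*log(x + 1) - 6*x*log(x + 3) - 3*x*log(x**2 + 3) + 2*sqrt(3)*x*atan(sqrt(3)*x/3) + 12*log(x + 1) - 6*log(x + 3) - 3*log(x**2 + 3) + 2*sqrt(3)*atan(sqrt(3)*x/3) + 12)/(144*(x + 1))] = -2*x/(3*x**5 + 15*x**4 + 30*x**3 + 54*x**2 + 63*x + 27), which equals f(x).
F(3/2) = -log(5/2)/12 - 1/30 - sqrt(3)*atan(sqrt(3)/2)/72 + log(21/4)/48 + log(9/2)/24; F(1/2) = -1/18 - log(3/2)/12 - sqrt(3)*atan(sqrt(3)/6)/72 + log(13/4)/48 + log(7/2)/24.
Integral = F(3/2) - F(1/2) = -log(5/2)/12 - log(7/2)/24 - log(13/4)/48 - sqrt(3)*atan(sqrt(3)/2)/72 + sqrt(3)*atan(sqrt(3)/6)/72 + 1/45 + log(3/2)/12 + log(21/4)/48 + log(9/2)/24.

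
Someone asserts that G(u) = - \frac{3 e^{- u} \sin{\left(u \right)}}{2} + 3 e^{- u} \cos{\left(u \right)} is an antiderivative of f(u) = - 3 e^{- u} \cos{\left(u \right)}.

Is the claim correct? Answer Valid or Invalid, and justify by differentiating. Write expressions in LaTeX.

d/du[G] = \frac{\left(- 3 \sin{\left(u \right)} - 9 \cos{\left(u \right)}\right) e^{- u}}{2}
d/du[G] - f(u) = \frac{\left(- 3 \sin{\left(u \right)} - 3 \cos{\left(u \right)}\right) e^{- u}}{2} != 0.

Invalid: d/du[G] - f = \frac{\left(- 3 \sin{\left(u \right)} - 3 \cos{\left(u \right)}\right) e^{- u}}{2}, which is not 0.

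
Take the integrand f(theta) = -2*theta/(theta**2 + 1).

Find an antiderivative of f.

An antiderivative is F(theta) = -log(theta**2 + 1).

f matches the chain-rule pattern g'(h)*h' with inner function h(theta) = 3*theta**2/2 + 3/2; substituting u = h(theta) collapses the integral.
Check: d/dtheta[-log(theta**2 + 1)] = -2*theta/(theta**2 + 1) = f(theta).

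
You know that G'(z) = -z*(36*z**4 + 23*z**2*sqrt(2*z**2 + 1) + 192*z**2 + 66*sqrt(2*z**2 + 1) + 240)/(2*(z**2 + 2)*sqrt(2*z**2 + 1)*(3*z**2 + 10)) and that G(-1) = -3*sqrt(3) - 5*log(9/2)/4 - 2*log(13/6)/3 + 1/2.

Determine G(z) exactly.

G(z) = -3*sqrt(2*z**2 + 1) - 2*log(z**2/2 + 5/3)/3 - 5*log(3*z**2/2 + 3)/4 + 1/2

The proposed G(z) is checked by its d/dz: the result must match the given G'(z).
A general antiderivative is -3*sqrt(2*z**2 + 1) - 2*log(z**2/2 + 5/3)/3 - 5*log(3*z**2/2 + 3)/4 + C.
The condition gives C = -3*sqrt(3) - 5*log(9/2)/4 - 2*log(13/6)/3 + 1/2 - (-3*sqrt(3) - 5*log(9/2)/4 - 2*log(13/6)/3) = 1/2.
So G(z) = -3*sqrt(2*z**2 + 1) - 2*log(z**2/2 + 5/3)/3 - 5*log(3*z**2/2 + 3)/4 + 1/2.
Check: d/dz[-3*sqrt(2*z**2 + 1) - 2*log(z**2/2 + 5/3)/3 - 5*log(3*z**2/2 + 3)/4 + 1/2] = (-36*z**5 - 23*z**3*sqrt(2*z**2 + 1) - 192*z**3 - 66*z*sqrt(2*z**2 + 1) - 240*z)/(6*z**4*sqrt(2*z**2 + 1) + 32*z**2*sqrt(2*z**2 + 1) + 40*sqrt(2*z**2 + 1)), which equals G'(z).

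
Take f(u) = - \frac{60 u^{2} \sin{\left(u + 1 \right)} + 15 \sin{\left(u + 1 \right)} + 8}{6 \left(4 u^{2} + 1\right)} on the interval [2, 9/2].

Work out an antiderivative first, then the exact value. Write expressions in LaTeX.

Antiderivative: F(u) = \frac{5 \cos{\left(u + 1 \right)}}{2} - \frac{2 \operatorname{atan}{\left(2 u \right)}}{3}; value = - \frac{2 \operatorname{atan}{\left(9 \right)}}{3} + \frac{2 \operatorname{atan}{\left(4 \right)}}{3} + \frac{5 \cos{\left(\frac{11}{2} \right)}}{2} - \frac{5 \cos{\left(3 \right)}}{2}

Check any antiderivative F(u) by computing F'(u) and comparing it with f(u).
F(u) = \frac{5 \cos{\left(u + 1 \right)}}{2} - \frac{2 \operatorname{atan}{\left(2 u \right)}}{3} is an antiderivative of f.
Check: d/du[\frac{5 \cos{\left(u + 1 \right)}}{2} - \frac{2 \operatorname{atan}{\left(2 u \right)}}{3}] = \frac{- 60 u^{2} \sin{\left(u + 1 \right)} - 15 \sin{\left(u + 1 \right)} - 8}{24 u^{2} + 6}, which equals f(u).
F(9/2) = - \frac{2 \operatorname{atan}{\left(9 \right)}}{3} + \frac{5 \cos{\left(\frac{11}{2} \right)}}{2}; F(2) = \frac{5 \cos{\left(3 \right)}}{2} - \frac{2 \operatorname{atan}{\left(4 \right)}}{3}.
Integral = F(9/2) - F(2) = - \frac{2 \operatorname{atan}{\left(9 \right)}}{3} + \frac{2 \operatorname{atan}{\left(4 \right)}}{3} + \frac{5 \cos{\left(\frac{11}{2} \right)}}{2} - \frac{5 \cos{\left(3 \right)}}{2}.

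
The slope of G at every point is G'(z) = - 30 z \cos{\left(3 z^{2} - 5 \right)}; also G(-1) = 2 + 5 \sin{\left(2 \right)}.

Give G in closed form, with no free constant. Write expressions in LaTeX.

G(z) = 2 - 5 \sin{\left(3 z^{2} - 5 \right)}

G'(z) matches the chain-rule pattern g'(h)*h' with inner function h(z) = 3 z^{2} - 5; substituting u = h(z) collapses the integral.
A general antiderivative is - 5 \sin{\left(3 z^{2} - 5 \right)} + C.
The condition gives C = 2 + 5 \sin{\left(2 \right)} - (5 \sin{\left(2 \right)}) = 2.
So G(z) = 2 - 5 \sin{\left(3 z^{2} - 5 \right)}.
Check: d/dz[2 - 5 \sin{\left(3 z^{2} - 5 \right)}] = - 30 z \cos{\left(3 z^{2} - 5 \right)} = G'(z).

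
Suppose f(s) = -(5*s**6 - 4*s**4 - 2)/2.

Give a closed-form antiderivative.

An antiderivative is F(s) = s*(-25*s**6 + 28*s**4 + 70)/70.

Recover f(s) by differentiating a candidate F(s); any mismatch rules it out.
Check: d/ds[s*(-25*s**6 + 28*s**4 + 70)/70] = -5*s**6/2 + 2*s**4 + 1, which equals f(s).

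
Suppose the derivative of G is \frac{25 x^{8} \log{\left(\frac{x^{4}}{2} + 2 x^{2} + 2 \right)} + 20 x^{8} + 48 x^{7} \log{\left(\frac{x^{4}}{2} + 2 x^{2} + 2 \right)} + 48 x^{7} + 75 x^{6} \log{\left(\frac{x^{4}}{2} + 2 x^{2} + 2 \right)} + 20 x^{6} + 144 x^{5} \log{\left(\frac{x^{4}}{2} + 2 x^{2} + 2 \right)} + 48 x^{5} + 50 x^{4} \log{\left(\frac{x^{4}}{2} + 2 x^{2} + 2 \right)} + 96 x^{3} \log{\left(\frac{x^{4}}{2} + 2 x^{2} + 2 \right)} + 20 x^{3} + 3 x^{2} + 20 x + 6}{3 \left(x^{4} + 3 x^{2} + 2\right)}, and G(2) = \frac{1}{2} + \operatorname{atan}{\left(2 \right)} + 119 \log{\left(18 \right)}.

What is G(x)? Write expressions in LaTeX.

G(x) = \frac{10 x^{5} \log{\left(\frac{x^{4}}{2} + 2 x^{2} + 2 \right)} + 24 x^{4} \log{\left(\frac{x^{4}}{2} + 2 x^{2} + 2 \right)} + 10 \log{\left(\frac{x^{4}}{2} + 2 x^{2} + 2 \right)} + 6 \operatorname{atan}{\left(x \right)} + 3}{6}

The proposed G(x) is checked by its d/dx: the result must match the given G'(x).
A general antiderivative is - \left(- \frac{5 x^{5}}{3} - 4 x^{4} - \frac{5}{3}\right) \log{\left(\frac{x^{4}}{2} + 2 x^{2} + 2 \right)} + \operatorname{atan}{\left(x \right)} + C.
The condition gives C = \frac{1}{2} + \operatorname{atan}{\left(2 \right)} + 119 \log{\left(18 \right)} - (\operatorname{atan}{\left(2 \right)} + 119 \log{\left(18 \right)}) = \frac{1}{2}.
So G(x) = \frac{10 x^{5} \log{\left(\frac{x^{4}}{2} + 2 x^{2} + 2 \right)} + 24 x^{4} \log{\left(\frac{x^{4}}{2} + 2 x^{2} + 2 \right)} + 10 \log{\left(\frac{x^{4}}{2} + 2 x^{2} + 2 \right)} + 6 \operatorname{atan}{\left(x \right)} + 3}{6}.
Check: d/dx[\frac{10 x^{5} \log{\left(\frac{x^{4}}{2} + 2 x^{2} + 2 \right)} + 24 x^{4} \log{\left(\frac{x^{4}}{2} + 2 x^{2} + 2 \right)} + 10 \log{\left(\frac{x^{4}}{2} + 2 x^{2} + 2 \right)} + 6 \operatorname{atan}{\left(x \right)} + 3}{6}] = \frac{25 x^{8} \log{\left(\frac{x^{4}}{2} + 2 x^{2} + 2 \right)} + 20 x^{8} + 48 x^{7} \log{\left(\frac{x^{4}}{2} + 2 x^{2} + 2 \right)} + 48 x^{7} + 75 x^{6} \log{\left(\frac{x^{4}}{2} + 2 x^{2} + 2 \right)} + 20 x^{6} + 144 x^{5} \log{\left(\frac{x^{4}}{2} + 2 x^{2} + 2 \right)} + 48 x^{5} + 50 x^{4} \log{\left(\frac{x^{4}}{2} + 2 x^{2} + 2 \right)} + 96 x^{3} \log{\left(\frac{x^{4}}{2} + 2 x^{2} + 2 \right)} + 20 x^{3} + 3 x^{2} + 20 x + 6}{3 x^{4} + 9 x^{2} + 6}, which equals G'(x).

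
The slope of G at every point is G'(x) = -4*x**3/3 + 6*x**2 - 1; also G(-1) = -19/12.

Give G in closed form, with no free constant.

G(x) = -(4*x**4 - 24*x**3 + 12*x + 3)/12

Integrate term by term and add the pieces.
A general antiderivative is -x**4/3 + 2*x**3 - x - 5/4 + C.
The condition gives C = -19/12 - (-31/12) = 1.
So G(x) = -(4*x**4 - 24*x**3 + 12*x + 3)/12.
Check: d/dx[-(4*x**4 - 24*x**3 + 12*x + 3)/12] = -4*x**3/3 + 6*x**2 - 1 = G'(x).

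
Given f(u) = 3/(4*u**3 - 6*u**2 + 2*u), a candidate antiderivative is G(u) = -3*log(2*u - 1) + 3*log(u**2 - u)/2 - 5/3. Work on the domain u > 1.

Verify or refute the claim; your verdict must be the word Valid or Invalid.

d/du[G] = 3/(4*u**3 - 6*u**2 + 2*u)
This equals f(u) exactly, so the claim holds.

Valid. The derivative of G reproduces f.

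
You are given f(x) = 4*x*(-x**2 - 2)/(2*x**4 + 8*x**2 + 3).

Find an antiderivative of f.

An antiderivative is F(x) = -log(x**4 + 4*x**2 + 3/2)/2.

f matches the chain-rule pattern g'(h)*h' with inner function h(x) = x**4 + 4*x**2 + 3/2; substituting u = h(x) collapses the integral.
Check: d/dx[-log(x**4 + 4*x**2 + 3/2)/2] = (-4*x**3 - 8*x)/(2*x**4 + 8*x**2 + 3), which equals f(x).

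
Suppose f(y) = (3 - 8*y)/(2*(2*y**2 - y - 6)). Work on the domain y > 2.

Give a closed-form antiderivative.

The denominator factors as 2*(y - 2)*(2*y + 3); partial fractions split f into directly integrable pieces: -15/(7*(2*y + 3)) - 13/(14*(y - 2)).
Check: d/dy[-13*log(y - 2)/14 - 15*log(y + 3/2)/14] = (3 - 8*y)/(4*y**2 - 2*y - 12), which equals f(y).

An antiderivative is F(y) = -13*log(y - 2)/14 - 15*log(y + 3/2)/14.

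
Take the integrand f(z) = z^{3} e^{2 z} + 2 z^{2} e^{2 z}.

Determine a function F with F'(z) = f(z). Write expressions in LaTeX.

f has the shape u'v + uv' for u = \frac{z^{3}}{2} + \frac{z^{2}}{4} - \frac{z}{4} + \frac{1}{8} and v = e^{2 z} — it is the derivative of the product u*v.
Check: d/dz[\frac{\left(4 z^{3} + 2 z^{2} - 2 z + 1\right) e^{2 z}}{8}] = z^{3} e^{2 z} + 2 z^{2} e^{2 z} = f(z).

An antiderivative is F(z) = \frac{\left(4 z^{3} + 2 z^{2} - 2 z + 1\right) e^{2 z}}{8}.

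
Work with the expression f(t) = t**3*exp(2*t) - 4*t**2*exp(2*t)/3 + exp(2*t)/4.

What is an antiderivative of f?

Recognize the product-rule pattern: f = u'v + uv' with u = t**3/2 - 17*t**2/12 + 17*t/12 - 7/12, v = exp(2*t), so integration by parts undoes it.
Check: d/dt[t**3*exp(2*t)/2 - 17*t**2*exp(2*t)/12 + 17*t*exp(2*t)/12 - 7*exp(2*t)/12] = t**3*exp(2*t) - 4*t**2*exp(2*t)/3 + exp(2*t)/4 = f(t).

An antiderivative is F(t) = t**3*exp(2*t)/2 - 17*t**2*exp(2*t)/12 + 17*t*exp(2*t)/12 - 7*exp(2*t)/12.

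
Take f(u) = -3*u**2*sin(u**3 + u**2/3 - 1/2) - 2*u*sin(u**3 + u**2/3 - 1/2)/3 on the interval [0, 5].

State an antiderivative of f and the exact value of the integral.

f matches the chain-rule pattern g'(h)*h' with inner function h(u) = u**3 + u**2/3 - 1/2; substituting w = h(u) collapses the integral.
F(u) = cos(u**3 + u**2/3 - 1/2) is an antiderivative of f.
Check: d/du[cos(u**3 + u**2/3 - 1/2)] = -3*u**2*sin(u**3 + u**2/3 - 1/2) - 2*u*sin(u**3 + u**2/3 - 1/2)/3 = f(u).
F(5) = cos(797/6); F(0) = cos(1/2).
Integral = F(5) - F(0) = -cos(1/2) + cos(797/6).

Antiderivative: F(u) = cos(u**3 + u**2/3 - 1/2); value = -cos(1/2) + cos(797/6)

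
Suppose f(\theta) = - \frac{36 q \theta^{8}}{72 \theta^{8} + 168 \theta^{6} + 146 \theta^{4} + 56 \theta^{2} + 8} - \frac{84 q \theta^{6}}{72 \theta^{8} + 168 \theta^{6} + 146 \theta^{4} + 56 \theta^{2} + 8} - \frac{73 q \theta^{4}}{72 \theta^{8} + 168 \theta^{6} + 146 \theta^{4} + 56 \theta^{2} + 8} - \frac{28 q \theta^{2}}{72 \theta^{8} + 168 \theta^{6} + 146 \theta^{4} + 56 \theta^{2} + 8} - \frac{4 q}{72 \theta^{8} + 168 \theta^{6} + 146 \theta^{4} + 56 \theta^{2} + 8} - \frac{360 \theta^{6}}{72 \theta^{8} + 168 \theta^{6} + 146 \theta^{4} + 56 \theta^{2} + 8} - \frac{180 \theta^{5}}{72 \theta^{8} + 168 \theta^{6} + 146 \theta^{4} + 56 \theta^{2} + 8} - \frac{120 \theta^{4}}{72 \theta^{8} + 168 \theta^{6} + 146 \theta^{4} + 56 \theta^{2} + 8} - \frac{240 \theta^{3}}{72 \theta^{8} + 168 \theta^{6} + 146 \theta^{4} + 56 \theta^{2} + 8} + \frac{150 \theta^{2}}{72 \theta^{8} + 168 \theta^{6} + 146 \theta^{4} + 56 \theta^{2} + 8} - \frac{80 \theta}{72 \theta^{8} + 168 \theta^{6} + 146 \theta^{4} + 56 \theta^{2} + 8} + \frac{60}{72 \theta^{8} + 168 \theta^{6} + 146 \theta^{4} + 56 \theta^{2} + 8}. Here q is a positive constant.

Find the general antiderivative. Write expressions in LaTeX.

F(\theta) = - \frac{q \theta}{2} + \frac{5 \theta}{\theta^{2} + \frac{2}{3}} + \frac{5}{4 \theta^{2} + 2} + C

Integrate term by term and add the pieces.
Check: d/d\theta[- \frac{q \theta}{2} + \frac{5 \theta}{\theta^{2} + \frac{2}{3}} + \frac{5}{4 \theta^{2} + 2}] = \frac{- 36 q \theta^{8} - 84 q \theta^{6} - 73 q \theta^{4} - 28 q \theta^{2} - 4 q - 360 \theta^{6} - 180 \theta^{5} - 120 \theta^{4} - 240 \theta^{3} + 150 \theta^{2} - 80 \theta + 60}{72 \theta^{8} + 168 \theta^{6} + 146 \theta^{4} + 56 \theta^{2} + 8}, which equals f(\theta).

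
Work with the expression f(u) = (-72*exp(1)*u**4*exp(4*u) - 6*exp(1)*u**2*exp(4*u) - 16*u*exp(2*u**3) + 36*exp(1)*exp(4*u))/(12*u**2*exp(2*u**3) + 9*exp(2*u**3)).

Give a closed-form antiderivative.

An antiderivative is F(u) = exp(-2*u**3 + 4*u + 1) - 2*log(2*u**2 + 3/2)/3.

An antiderivative F(u) passes only if d/du[F] lands on f(u) exactly.
Check: d/du[exp(-2*u**3 + 4*u + 1) - 2*log(2*u**2 + 3/2)/3] = (-72*exp(1)*u**4*exp(4*u)*exp(-2*u**3) - 6*exp(1)*u**2*exp(4*u)*exp(-2*u**3) - 16*u + 36*exp(1)*exp(4*u)*exp(-2*u**3))/(12*u**2 + 9), which equals f(u).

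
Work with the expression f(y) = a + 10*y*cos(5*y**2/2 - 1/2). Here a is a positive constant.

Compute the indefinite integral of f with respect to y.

Recover f(y) by differentiating a candidate F(y); any mismatch rules it out.
Check: d/dy[a*y + 2*sin(5*y**2/2 - 1/2)] = a + 10*y*cos(5*y**2/2 - 1/2) = f(y).

F(y) = a*y + 2*sin(5*y**2/2 - 1/2) + C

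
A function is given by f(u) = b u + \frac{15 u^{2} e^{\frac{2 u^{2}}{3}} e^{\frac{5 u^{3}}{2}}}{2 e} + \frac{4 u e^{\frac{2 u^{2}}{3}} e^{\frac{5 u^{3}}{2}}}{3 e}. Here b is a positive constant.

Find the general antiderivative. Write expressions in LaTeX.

The integrand splits into summands that can be handled one at a time.
Check: d/du[\frac{b u^{2}}{2} + \frac{e^{\frac{2 u^{2}}{3}} e^{\frac{5 u^{3}}{2}}}{e}] = \frac{6 e b u + 45 u^{2} e^{\frac{2 u^{2}}{3}} e^{\frac{5 u^{3}}{2}} + 8 u e^{\frac{2 u^{2}}{3}} e^{\frac{5 u^{3}}{2}}}{6 e}, which equals f(u).

F(u) = \frac{b u^{2}}{2} + \frac{e^{\frac{2 u^{2}}{3}} e^{\frac{5 u^{3}}{2}}}{e} + C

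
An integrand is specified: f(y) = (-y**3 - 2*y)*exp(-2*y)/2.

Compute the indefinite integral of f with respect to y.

F(y) = (4*y**3 + 6*y**2 + 14*y + 7)*exp(-2*y)/16 + C

Recognize the product-rule pattern: f = u'v + uv' with u = y**3/4 + 3*y**2/8 + 7*y/8 + 7/16, v = exp(-2*y), so integration by parts undoes it.
Check: d/dy[(4*y**3 + 6*y**2 + 14*y + 7)*exp(-2*y)/16] = (-y**3 - 2*y)*exp(-2*y)/2 = f(y).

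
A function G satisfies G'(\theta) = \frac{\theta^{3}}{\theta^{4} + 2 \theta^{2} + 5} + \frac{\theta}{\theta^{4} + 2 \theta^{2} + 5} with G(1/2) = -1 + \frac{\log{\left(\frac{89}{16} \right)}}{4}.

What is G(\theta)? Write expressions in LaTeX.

The substitution u = \theta^{4} + 2 \theta^{2} + 5 works: G'(\theta) is exactly (dG/du)*(du/d\theta) for that inner function.
A general antiderivative is \frac{\log{\left(\theta^{4} + 2 \theta^{2} + 5 \right)}}{4} + C.
The condition gives C = -1 + \frac{\log{\left(\frac{89}{16} \right)}}{4} - (\frac{\log{\left(\frac{89}{16} \right)}}{4}) = -1.
So G(\theta) = \frac{\log{\left(\theta^{4} + 2 \theta^{2} + 5 \right)}}{4} - 1.
Check: d/d\theta[\frac{\log{\left(\theta^{4} + 2 \theta^{2} + 5 \right)}}{4} - 1] = \frac{\theta^{3} + \theta}{\theta^{4} + 2 \theta^{2} + 5}, which equals G'(\theta).

G(\theta) = \frac{\log{\left(\theta^{4} + 2 \theta^{2} + 5 \right)}}{4} - 1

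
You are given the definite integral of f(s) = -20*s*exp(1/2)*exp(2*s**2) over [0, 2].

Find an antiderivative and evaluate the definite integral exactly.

f matches the chain-rule pattern g'(h)*h' with inner function h(s) = 2*s**2 + 1/2; substituting u = h(s) collapses the integral.
F(s) = -5*exp(2*s**2 + 1/2) is an antiderivative of f.
Check: d/ds[-5*exp(2*s**2 + 1/2)] = -20*s*exp(1/2)*exp(2*s**2) = f(s).
F(2) = -5*exp(17/2); F(0) = -5*exp(1/2).
Integral = F(2) - F(0) = -5*exp(17/2) + 5*exp(1/2).

Antiderivative: F(s) = -5*exp(2*s**2 + 1/2); value = -5*exp(17/2) + 5*exp(1/2)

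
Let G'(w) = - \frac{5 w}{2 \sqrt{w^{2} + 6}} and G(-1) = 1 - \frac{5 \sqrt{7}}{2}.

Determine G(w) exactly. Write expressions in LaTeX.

The substitution u = w^{2} + 6 works: G'(w) is exactly (dG/du)*(du/dw) for that inner function.
A general antiderivative is - \frac{5 \sqrt{w^{2} + 6}}{2} + C.
The condition gives C = 1 - \frac{5 \sqrt{7}}{2} - (- \frac{5 \sqrt{7}}{2}) = 1.
So G(w) = \frac{2 - 5 \sqrt{w^{2} + 6}}{2}.
Check: d/dw[\frac{2 - 5 \sqrt{w^{2} + 6}}{2}] = - \frac{5 w}{2 \sqrt{w^{2} + 6}} = G'(w).

G(w) = \frac{2 - 5 \sqrt{w^{2} + 6}}{2}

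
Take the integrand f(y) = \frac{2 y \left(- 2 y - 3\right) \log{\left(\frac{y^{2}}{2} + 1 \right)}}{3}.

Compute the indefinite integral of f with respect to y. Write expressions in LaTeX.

F(y) = - \frac{4 y^{3} \log{\left(\frac{y^{2}}{2} + 1 \right)}}{9} + \frac{8 y^{3}}{27} - y^{2} \log{\left(\frac{y^{2}}{2} + 1 \right)} + y^{2} - \frac{16 y}{9} - 2 \log{\left(y^{2} + 2 \right)} + \frac{16 \sqrt{2} \operatorname{atan}{\left(\frac{\sqrt{2} y}{2} \right)}}{9} + C

Any candidate F(y) must reproduce f(y) exactly when differentiated.
Check: d/dy[- \frac{4 y^{3} \log{\left(\frac{y^{2}}{2} + 1 \right)}}{9} + \frac{8 y^{3}}{27} - y^{2} \log{\left(\frac{y^{2}}{2} + 1 \right)} + y^{2} - \frac{16 y}{9} - 2 \log{\left(y^{2} + 2 \right)} + \frac{16 \sqrt{2} \operatorname{atan}{\left(\frac{\sqrt{2} y}{2} \right)}}{9}] = - \frac{4 y^{2} \log{\left(\frac{y^{2}}{2} + 1 \right)}}{3} - 2 y \log{\left(\frac{y^{2}}{2} + 1 \right)}, which equals f(y).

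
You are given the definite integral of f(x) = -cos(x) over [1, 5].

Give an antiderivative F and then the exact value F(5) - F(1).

Recover f(x) by differentiating a candidate F(x); any mismatch rules it out.
F(x) = -sin(x) is an antiderivative of f.
Check: d/dx[-sin(x)] = -cos(x) = f(x).
F(5) = -sin(5); F(1) = -sin(1).
Integral = F(5) - F(1) = sin(1) - sin(5).

Antiderivative: F(x) = -sin(x); value = sin(1) - sin(5)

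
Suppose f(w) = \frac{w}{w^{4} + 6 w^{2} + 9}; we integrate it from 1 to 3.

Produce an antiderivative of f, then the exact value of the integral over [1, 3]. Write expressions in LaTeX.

Antiderivative: F(w) = - \frac{1}{2 w^{2} + 6}; value = \frac{1}{12}

The substitution u = w^{2} + 3 works: f is exactly (dF/du)*(du/dw) for that inner function.
F(w) = - \frac{1}{2 w^{2} + 6} is an antiderivative of f.
Check: d/dw[- \frac{1}{2 w^{2} + 6}] = \frac{w}{w^{4} + 6 w^{2} + 9} = f(w).
F(3) = - \frac{1}{24}; F(1) = - \frac{1}{8}.
Integral = F(3) - F(1) = \frac{1}{12}.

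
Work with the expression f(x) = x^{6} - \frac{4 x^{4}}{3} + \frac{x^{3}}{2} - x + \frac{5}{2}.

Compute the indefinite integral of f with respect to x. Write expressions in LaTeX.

Integrate term by term and add the pieces.
Check: d/dx[\frac{x \left(120 x^{6} - 224 x^{4} + 105 x^{3} - 420 x + 2100\right)}{840}] = x^{6} - \frac{4 x^{4}}{3} + \frac{x^{3}}{2} - x + \frac{5}{2} = f(x).

F(x) = \frac{x \left(120 x^{6} - 224 x^{4} + 105 x^{3} - 420 x + 2100\right)}{840} + C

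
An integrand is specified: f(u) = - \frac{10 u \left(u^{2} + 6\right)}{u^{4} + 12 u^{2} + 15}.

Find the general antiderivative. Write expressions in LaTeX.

f matches the chain-rule pattern g'(h)*h' with inner function h(u) = \frac{u^{4}}{3} + 4 u^{2} + 5; substituting w = h(u) collapses the integral.
Check: d/du[- \frac{5 \log{\left(\frac{u^{4}}{3} + 4 u^{2} + 5 \right)}}{2}] = \frac{- 10 u^{3} - 60 u}{u^{4} + 12 u^{2} + 15}, which equals f(u).

F(u) = - \frac{5 \log{\left(\frac{u^{4}}{3} + 4 u^{2} + 5 \right)}}{2} + C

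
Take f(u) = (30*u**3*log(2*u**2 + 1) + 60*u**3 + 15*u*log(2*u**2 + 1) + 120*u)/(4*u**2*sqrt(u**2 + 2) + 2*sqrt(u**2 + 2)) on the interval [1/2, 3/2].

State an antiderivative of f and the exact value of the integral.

Antiderivative: F(u) = 15*sqrt(u**2 + 2)*log(2*u**2 + 1)/2; value = -45*log(3/2)/4 + 15*sqrt(17)*log(11/2)/4

f has the shape v'r + vr' for v = 15*sqrt(u**2 + 2)/2 and r = log(2*u**2 + 1) — it is the derivative of the product v*r.
F(u) = 15*sqrt(u**2 + 2)*log(2*u**2 + 1)/2 is an antiderivative of f.
Check: d/du[15*sqrt(u**2 + 2)*log(2*u**2 + 1)/2] = (30*u**3*log(2*u**2 + 1) + 60*u**3 + 15*u*log(2*u**2 + 1) + 120*u)/(4*u**2*sqrt(u**2 + 2) + 2*sqrt(u**2 + 2)) = f(u).
F(3/2) = 15*sqrt(17)*log(11/2)/4; F(1/2) = 45*log(3/2)/4.
Integral = F(3/2) - F(1/2) = -45*log(3/2)/4 + 15*sqrt(17)*log(11/2)/4.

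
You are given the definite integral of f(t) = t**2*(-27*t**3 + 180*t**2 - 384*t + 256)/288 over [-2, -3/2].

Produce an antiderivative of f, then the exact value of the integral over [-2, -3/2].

f matches the chain-rule pattern g'(h)*h' with inner function h(t) = t**2/4 - 2*t/3; substituting u = h(t) collapses the integral.
F(t) = -t**6/64 + t**5/8 - t**4/3 + 8*t**3/27 is an antiderivative of f.
Check: d/dt[-t**6/64 + t**5/8 - t**4/3 + 8*t**3/27] = -3*t**5/32 + 5*t**4/8 - 4*t**3/3 + 8*t**2/9, which equals f(t).
F(-3/2) = -15625/4096; F(-2) = -343/27.
Integral = F(-3/2) - F(-2) = 983053/110592.

Antiderivative: F(t) = -t**6/64 + t**5/8 - t**4/3 + 8*t**3/27; value = 983053/110592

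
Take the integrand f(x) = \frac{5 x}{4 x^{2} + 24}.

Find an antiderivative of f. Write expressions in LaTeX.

An antiderivative is F(x) = \frac{5 \log{\left(x^{2} + 6 \right)}}{8}.

The substitution u = x^{2} + 6 works: f is exactly (dF/du)*(du/dx) for that inner function.
Check: d/dx[\frac{5 \log{\left(x^{2} + 6 \right)}}{8}] = \frac{5 x}{4 x^{2} + 24} = f(x).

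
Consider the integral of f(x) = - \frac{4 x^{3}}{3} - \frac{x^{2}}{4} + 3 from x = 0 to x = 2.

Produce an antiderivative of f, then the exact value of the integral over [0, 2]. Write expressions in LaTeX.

Antiderivative: F(x) = - \frac{x \left(x - 2\right) \left(4 x^{2} + 9 x + 18\right)}{12}; value = 0

The integrand splits into summands that can be handled one at a time.
F(x) = - \frac{x \left(x - 2\right) \left(4 x^{2} + 9 x + 18\right)}{12} is an antiderivative of f.
Check: d/dx[- \frac{x \left(x - 2\right) \left(4 x^{2} + 9 x + 18\right)}{12}] = - \frac{4 x^{3}}{3} - \frac{x^{2}}{4} + 3 = f(x).
F(2) = 0; F(0) = 0.
Integral = F(2) - F(0) = 0.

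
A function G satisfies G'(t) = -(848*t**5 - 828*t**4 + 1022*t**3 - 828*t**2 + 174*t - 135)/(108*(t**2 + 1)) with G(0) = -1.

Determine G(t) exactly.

A first test for any G(t): its t-derivative must equal the given G'(t).
A general antiderivative is -(-2*t**2 + 4*t/3)**2/2 + (-t**2/3 + t/2)**2/3 + 5*atan(t)/4 + C.
The condition gives C = -1 - (0) = -1.
So G(t) = -53*t**4/27 + 23*t**3/9 - 29*t**2/36 + 5*atan(t)/4 - 1.
Check: d/dt[-53*t**4/27 + 23*t**3/9 - 29*t**2/36 + 5*atan(t)/4 - 1] = (-848*t**5 + 828*t**4 - 1022*t**3 + 828*t**2 - 174*t + 135)/(108*t**2 + 108), which equals G'(t).

G(t) = -53*t**4/27 + 23*t**3/9 - 29*t**2/36 + 5*atan(t)/4 - 1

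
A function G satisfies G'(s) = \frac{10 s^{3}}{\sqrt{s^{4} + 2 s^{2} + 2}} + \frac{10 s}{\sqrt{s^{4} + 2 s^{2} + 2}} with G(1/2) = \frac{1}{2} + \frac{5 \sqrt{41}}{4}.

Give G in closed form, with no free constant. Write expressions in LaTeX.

The substitution u = s^{4} + 2 s^{2} + 2 works: G'(s) is exactly (dG/du)*(du/ds) for that inner function.
A general antiderivative is 5 \sqrt{s^{4} + 2 s^{2} + 2} + C.
The condition gives C = \frac{1}{2} + \frac{5 \sqrt{41}}{4} - (\frac{5 \sqrt{41}}{4}) = \frac{1}{2}.
So G(s) = \frac{10 \sqrt{s^{4} + 2 s^{2} + 2} + 1}{2}.
Check: d/ds[\frac{10 \sqrt{s^{4} + 2 s^{2} + 2} + 1}{2}] = \frac{10 s^{3} + 10 s}{\sqrt{s^{4} + 2 s^{2} + 2}}, which equals G'(s).

G(s) = \frac{10 \sqrt{s^{4} + 2 s^{2} + 2} + 1}{2}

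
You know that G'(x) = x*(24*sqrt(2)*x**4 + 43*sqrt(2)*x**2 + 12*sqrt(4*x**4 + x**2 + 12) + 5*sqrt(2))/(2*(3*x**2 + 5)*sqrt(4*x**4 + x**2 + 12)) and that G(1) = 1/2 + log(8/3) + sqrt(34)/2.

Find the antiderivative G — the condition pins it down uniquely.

G(x) = sqrt(2)*(2*sqrt(4*x**4 + x**2 + 12) + 2*sqrt(2)*log(x**2 + 5/3) + sqrt(2))/4

The proposed G(x) is checked by its d/dx: the result must match the given G'(x).
A general antiderivative is sqrt(2*x**4 + x**2/2 + 6) + log(x**2 + 5/3) + C.
The condition gives C = 1/2 + log(8/3) + sqrt(34)/2 - (log(8/3) + sqrt(34)/2) = 1/2.
So G(x) = sqrt(2)*(2*sqrt(4*x**4 + x**2 + 12) + 2*sqrt(2)*log(x**2 + 5/3) + sqrt(2))/4.
Check: d/dx[sqrt(2)*(2*sqrt(4*x**4 + x**2 + 12) + 2*sqrt(2)*log(x**2 + 5/3) + sqrt(2))/4] = (24*sqrt(2)*x**5 + 43*sqrt(2)*x**3 + 12*x*sqrt(4*x**4 + x**2 + 12) + 5*sqrt(2)*x)/(6*x**2*sqrt(4*x**4 + x**2 + 12) + 10*sqrt(4*x**4 + x**2 + 12)), which equals G'(x).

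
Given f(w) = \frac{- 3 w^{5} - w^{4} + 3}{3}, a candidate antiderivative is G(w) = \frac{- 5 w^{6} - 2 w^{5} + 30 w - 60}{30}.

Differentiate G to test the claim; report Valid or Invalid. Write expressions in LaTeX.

Valid - differentiating G returns exactly f.

d/dw[G] = - w^{5} - \frac{w^{4}}{3} + 1
This equals f(w) exactly, so the claim holds.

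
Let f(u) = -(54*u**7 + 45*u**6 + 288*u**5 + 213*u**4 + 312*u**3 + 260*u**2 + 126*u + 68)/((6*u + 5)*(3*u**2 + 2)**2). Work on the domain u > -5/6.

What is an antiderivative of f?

An antiderivative is F(u) = (-2*u**3*(3*u**2 + 2) - 90*u**2 - 24*u*(3*u**2 + 2) + 3*(3*u**2 + 2)*log(3*u + 5/2) - 54)/(6*(3*u**2 + 2)).

Whatever form F(u) takes, F'(u) = f(u) is non-negotiable.
Check: d/du[(-2*u**3*(3*u**2 + 2) - 90*u**2 - 24*u*(3*u**2 + 2) + 3*(3*u**2 + 2)*log(3*u + 5/2) - 54)/(6*(3*u**2 + 2))] = (-54*u**7 - 45*u**6 - 288*u**5 - 213*u**4 - 312*u**3 - 260*u**2 - 126*u - 68)/(54*u**5 + 45*u**4 + 72*u**3 + 60*u**2 + 24*u + 20), which equals f(u).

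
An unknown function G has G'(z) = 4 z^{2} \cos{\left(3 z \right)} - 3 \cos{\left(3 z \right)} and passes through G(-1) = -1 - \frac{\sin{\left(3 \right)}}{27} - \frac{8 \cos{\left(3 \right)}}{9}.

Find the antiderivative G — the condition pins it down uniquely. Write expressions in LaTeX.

Integrate term by term and add the pieces.
A general antiderivative is \frac{4 z^{2} \sin{\left(3 z \right)}}{3} + \frac{8 z \cos{\left(3 z \right)}}{9} - \frac{35 \sin{\left(3 z \right)}}{27} + C.
The condition gives C = -1 - \frac{\sin{\left(3 \right)}}{27} - \frac{8 \cos{\left(3 \right)}}{9} - (- \frac{\sin{\left(3 \right)}}{27} - \frac{8 \cos{\left(3 \right)}}{9}) = -1.
So G(z) = \frac{4 z^{2} \sin{\left(3 z \right)}}{3} + \frac{8 z \cos{\left(3 z \right)}}{9} - \frac{35 \sin{\left(3 z \right)}}{27} - 1.
Check: d/dz[\frac{4 z^{2} \sin{\left(3 z \right)}}{3} + \frac{8 z \cos{\left(3 z \right)}}{9} - \frac{35 \sin{\left(3 z \right)}}{27} - 1] = 4 z^{2} \cos{\left(3 z \right)} - 3 \cos{\left(3 z \right)} = G'(z).

G(z) = \frac{4 z^{2} \sin{\left(3 z \right)}}{3} + \frac{8 z \cos{\left(3 z \right)}}{9} - \frac{35 \sin{\left(3 z \right)}}{27} - 1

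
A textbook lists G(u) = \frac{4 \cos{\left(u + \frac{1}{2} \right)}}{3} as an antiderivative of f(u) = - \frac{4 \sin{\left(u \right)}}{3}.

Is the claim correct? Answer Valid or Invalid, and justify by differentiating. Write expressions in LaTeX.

d/du[G] = - \frac{4 \sin{\left(u + \frac{1}{2} \right)}}{3}
d/du[G] - f(u) = \frac{4 \sin{\left(u \right)}}{3} - \frac{4 \sin{\left(u + \frac{1}{2} \right)}}{3} != 0.

Invalid: d/du[G] - f = \frac{4 \sin{\left(u \right)}}{3} - \frac{4 \sin{\left(u + \frac{1}{2} \right)}}{3}, which is not 0.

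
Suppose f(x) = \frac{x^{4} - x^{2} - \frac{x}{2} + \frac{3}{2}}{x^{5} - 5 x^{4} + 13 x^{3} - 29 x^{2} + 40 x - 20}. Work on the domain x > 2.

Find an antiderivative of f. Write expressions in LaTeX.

The denominator factors as 2 \left(x - 2\right)^{2} \left(x - 1\right) \left(x^{2} + 5\right); partial fractions split f into directly integrable pieces: - \frac{35 x - 218}{162 \left(x^{2} + 5\right)} + \frac{1}{6 \left(x - 1\right)} + \frac{85}{81 \left(x - 2\right)} + \frac{25}{18 \left(x - 2\right)^{2}}.
Check: d/dx[\frac{1700 x \log{\left(x - 2 \right)} + 270 x \log{\left(x - 1 \right)} - 175 x \log{\left(x^{2} + 5 \right)} + 436 \sqrt{5} x \operatorname{atan}{\left(\frac{\sqrt{5} x}{5} \right)} - 3400 \log{\left(x - 2 \right)} - 540 \log{\left(x - 1 \right)} + 350 \log{\left(x^{2} + 5 \right)} - 872 \sqrt{5} \operatorname{atan}{\left(\frac{\sqrt{5} x}{5} \right)} - 2250}{1620 \left(x - 2\right)}] = \frac{2 x^{4} - 2 x^{2} - x + 3}{2 x^{5} - 10 x^{4} + 26 x^{3} - 58 x^{2} + 80 x - 40}, which equals f(x).

An antiderivative is F(x) = \frac{1700 x \log{\left(x - 2 \right)} + 270 x \log{\left(x - 1 \right)} - 175 x \log{\left(x^{2} + 5 \right)} + 436 \sqrt{5} x \operatorname{atan}{\left(\frac{\sqrt{5} x}{5} \right)} - 3400 \log{\left(x - 2 \right)} - 540 \log{\left(x - 1 \right)} + 350 \log{\left(x^{2} + 5 \right)} - 872 \sqrt{5} \operatorname{atan}{\left(\frac{\sqrt{5} x}{5} \right)} - 2250}{1620 \left(x - 2\right)}.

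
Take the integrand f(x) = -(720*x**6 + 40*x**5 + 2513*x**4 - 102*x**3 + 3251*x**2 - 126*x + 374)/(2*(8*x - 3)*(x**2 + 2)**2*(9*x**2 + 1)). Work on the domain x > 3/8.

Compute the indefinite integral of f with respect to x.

F(x) = (x - 3)/(2*x**2 + 4) - 5*log(4*x - 3/2) + 2*atan(3*x)/3 + C

Differentiate the proposed F(x) back; it has to land on f(x) exactly.
Check: d/dx[(x - 3)/(2*x**2 + 4) - 5*log(4*x - 3/2) + 2*atan(3*x)/3] = (-720*x**6 - 40*x**5 - 2513*x**4 + 102*x**3 - 3251*x**2 + 126*x - 374)/(144*x**7 - 54*x**6 + 592*x**5 - 222*x**4 + 640*x**3 - 240*x**2 + 64*x - 24), which equals f(x).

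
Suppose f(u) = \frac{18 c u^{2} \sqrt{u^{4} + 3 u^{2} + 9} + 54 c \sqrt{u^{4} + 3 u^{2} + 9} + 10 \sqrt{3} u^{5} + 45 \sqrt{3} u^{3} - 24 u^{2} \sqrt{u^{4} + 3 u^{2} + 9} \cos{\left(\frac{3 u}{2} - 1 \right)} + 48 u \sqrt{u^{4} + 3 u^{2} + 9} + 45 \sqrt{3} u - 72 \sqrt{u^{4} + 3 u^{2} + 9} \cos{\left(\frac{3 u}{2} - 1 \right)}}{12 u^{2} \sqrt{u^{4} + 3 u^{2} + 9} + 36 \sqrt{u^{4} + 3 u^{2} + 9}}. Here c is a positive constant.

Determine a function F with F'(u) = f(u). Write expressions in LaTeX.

An antiderivative is F(u) = \frac{18 c u + 5 \sqrt{3} \sqrt{u^{4} + 3 u^{2} + 9} + 24 \log{\left(2 u^{2} + 6 \right)} - 16 \sin{\left(\frac{3 u}{2} - 1 \right)}}{12}.

Since d/du undoes antidifferentiation here, F'(u) = f(u) is required of F(u).
Check: d/du[\frac{18 c u + 5 \sqrt{3} \sqrt{u^{4} + 3 u^{2} + 9} + 24 \log{\left(2 u^{2} + 6 \right)} - 16 \sin{\left(\frac{3 u}{2} - 1 \right)}}{12}] = \frac{18 c u^{2} \sqrt{u^{4} + 3 u^{2} + 9} + 54 c \sqrt{u^{4} + 3 u^{2} + 9} + 10 \sqrt{3} u^{5} + 45 \sqrt{3} u^{3} - 24 u^{2} \sqrt{u^{4} + 3 u^{2} + 9} \cos{\left(\frac{3 u}{2} - 1 \right)} + 48 u \sqrt{u^{4} + 3 u^{2} + 9} + 45 \sqrt{3} u - 72 \sqrt{u^{4} + 3 u^{2} + 9} \cos{\left(\frac{3 u}{2} - 1 \right)}}{12 u^{2} \sqrt{u^{4} + 3 u^{2} + 9} + 36 \sqrt{u^{4} + 3 u^{2} + 9}} = f(u).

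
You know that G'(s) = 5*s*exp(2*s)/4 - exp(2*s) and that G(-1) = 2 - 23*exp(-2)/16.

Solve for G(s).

G'(s) has the shape u'v + uv' for u = 5*s/8 - 13/16 and v = exp(2*s) — it is the derivative of the product u*v.
A general antiderivative is (10*s - 13)*exp(2*s)/16 + C.
The condition gives C = 2 - 23*exp(-2)/16 - (-23*exp(-2)/16) = 2.
So G(s) = 5*s*exp(2*s)/8 - 13*exp(2*s)/16 + 2.
Check: d/ds[5*s*exp(2*s)/8 - 13*exp(2*s)/16 + 2] = 5*s*exp(2*s)/4 - exp(2*s) = G'(s).

G(s) = 5*s*exp(2*s)/8 - 13*exp(2*s)/16 + 2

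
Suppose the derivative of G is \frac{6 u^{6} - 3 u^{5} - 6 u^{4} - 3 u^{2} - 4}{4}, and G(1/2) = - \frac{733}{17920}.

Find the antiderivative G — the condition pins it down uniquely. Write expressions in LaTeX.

G(u) = \frac{60 u^{7} - 35 u^{6} - 84 u^{5} - 70 u^{3} - 280 u + 140}{280}

Since d/du undoes antidifferentiation here, G(u) must give back the stated G'(u).
A general antiderivative is \frac{3 u^{7}}{14} - \frac{u^{6}}{8} - \frac{3 u^{5}}{10} - \frac{u^{3}}{4} - u + C.
The condition gives C = - \frac{733}{17920} - (- \frac{9693}{17920}) = \frac{1}{2}.
So G(u) = \frac{60 u^{7} - 35 u^{6} - 84 u^{5} - 70 u^{3} - 280 u + 140}{280}.
Check: d/du[\frac{60 u^{7} - 35 u^{6} - 84 u^{5} - 70 u^{3} - 280 u + 140}{280}] = \frac{3 u^{6}}{2} - \frac{3 u^{5}}{4} - \frac{3 u^{4}}{2} - \frac{3 u^{2}}{4} - 1, which equals G'(u).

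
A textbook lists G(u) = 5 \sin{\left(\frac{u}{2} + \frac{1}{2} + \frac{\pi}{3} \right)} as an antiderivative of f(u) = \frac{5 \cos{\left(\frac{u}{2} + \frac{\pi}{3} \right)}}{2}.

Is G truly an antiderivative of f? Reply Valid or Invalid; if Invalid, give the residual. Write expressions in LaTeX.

Invalid: d/du[G] - f = - \frac{5 \cos{\left(\frac{u}{2} + \frac{\pi}{3} \right)}}{2} + \frac{5 \cos{\left(\frac{u}{2} + \frac{1}{2} + \frac{\pi}{3} \right)}}{2}, which is not 0.

d/du[G] = \frac{5 \cos{\left(\frac{u}{2} + \frac{1}{2} + \frac{\pi}{3} \right)}}{2}
d/du[G] - f(u) = - \frac{5 \cos{\left(\frac{u}{2} + \frac{\pi}{3} \right)}}{2} + \frac{5 \cos{\left(\frac{u}{2} + \frac{1}{2} + \frac{\pi}{3} \right)}}{2} != 0.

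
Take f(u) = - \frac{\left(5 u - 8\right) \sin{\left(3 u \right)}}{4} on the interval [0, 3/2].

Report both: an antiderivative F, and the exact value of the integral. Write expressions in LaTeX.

Antiderivative: F(u) = \frac{5 u \cos{\left(3 u \right)}}{12} - \frac{5 \sin{\left(3 u \right)}}{36} - \frac{2 \cos{\left(3 u \right)}}{3}; value = - \frac{\cos{\left(\frac{9}{2} \right)}}{24} - \frac{5 \sin{\left(\frac{9}{2} \right)}}{36} + \frac{2}{3}

An antiderivative F(u) passes only if d/du[F] lands on f(u) exactly.
F(u) = \frac{5 u \cos{\left(3 u \right)}}{12} - \frac{5 \sin{\left(3 u \right)}}{36} - \frac{2 \cos{\left(3 u \right)}}{3} is an antiderivative of f.
Check: d/du[\frac{5 u \cos{\left(3 u \right)}}{12} - \frac{5 \sin{\left(3 u \right)}}{36} - \frac{2 \cos{\left(3 u \right)}}{3}] = - \frac{5 u \sin{\left(3 u \right)}}{4} + 2 \sin{\left(3 u \right)}, which equals f(u).
F(3/2) = - \frac{\cos{\left(\frac{9}{2} \right)}}{24} - \frac{5 \sin{\left(\frac{9}{2} \right)}}{36}; F(0) = - \frac{2}{3}.
Integral = F(3/2) - F(0) = - \frac{\cos{\left(\frac{9}{2} \right)}}{24} - \frac{5 \sin{\left(\frac{9}{2} \right)}}{36} + \frac{2}{3}.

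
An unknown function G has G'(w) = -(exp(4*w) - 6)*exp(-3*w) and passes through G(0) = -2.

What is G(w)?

G(w) = -exp(w) + 1 - 2*exp(-3*w)

A candidate passes only if d/dw[G] lands on the given G'(w) exactly.
A general antiderivative is -exp(w) - 2*exp(-3*w) + C.
The condition gives C = -2 - (-3) = 1.
So G(w) = -exp(w) + 1 - 2*exp(-3*w).
Check: d/dw[-exp(w) + 1 - 2*exp(-3*w)] = (6 - exp(4*w))*exp(-3*w), which equals G'(w).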